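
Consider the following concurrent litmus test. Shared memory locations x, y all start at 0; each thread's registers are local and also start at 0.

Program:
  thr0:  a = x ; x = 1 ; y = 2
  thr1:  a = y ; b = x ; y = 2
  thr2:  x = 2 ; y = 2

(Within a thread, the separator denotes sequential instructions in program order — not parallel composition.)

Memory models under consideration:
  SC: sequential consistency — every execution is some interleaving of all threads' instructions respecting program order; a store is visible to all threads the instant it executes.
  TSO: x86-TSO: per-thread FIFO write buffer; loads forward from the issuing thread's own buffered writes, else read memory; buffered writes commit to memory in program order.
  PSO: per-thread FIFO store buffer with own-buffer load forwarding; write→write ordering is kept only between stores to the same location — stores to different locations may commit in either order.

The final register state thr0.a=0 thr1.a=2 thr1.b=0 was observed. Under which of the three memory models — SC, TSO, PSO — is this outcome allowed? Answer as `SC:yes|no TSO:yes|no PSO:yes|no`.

outcome vector order: (thr0.a,thr1.a,thr1.b)
SC: 10 outcomes — {<0 0 0>; <0 0 1>; <0 0 2>; <0 2 1>; <0 2 2>; <2 0 0>; <2 0 1>; <2 0 2>; <2 2 1>; <2 2 2>}
TSO: 10 outcomes — {<0 0 0>; <0 0 1>; <0 0 2>; <0 2 1>; <0 2 2>; <2 0 0>; <2 0 1>; <2 0 2>; <2 2 1>; <2 2 2>}
PSO: 12 outcomes — {<0 0 0>; <0 0 1>; <0 0 2>; <0 2 0>; <0 2 1>; <0 2 2>; <2 0 0>; <2 0 1>; <2 0 2>; <2 2 0>; <2 2 1>; <2 2 2>}
target <0 2 0> ∈ {PSO}

SC:no TSO:no PSO:yes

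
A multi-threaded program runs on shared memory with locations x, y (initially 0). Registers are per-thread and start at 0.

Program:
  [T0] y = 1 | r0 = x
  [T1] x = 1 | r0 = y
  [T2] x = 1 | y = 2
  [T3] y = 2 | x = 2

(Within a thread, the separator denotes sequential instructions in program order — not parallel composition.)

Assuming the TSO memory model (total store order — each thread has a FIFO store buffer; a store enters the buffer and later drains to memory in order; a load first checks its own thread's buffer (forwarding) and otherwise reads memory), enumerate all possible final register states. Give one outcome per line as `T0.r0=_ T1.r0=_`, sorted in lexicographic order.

T0.r0=0 T1.r0=0
T0.r0=0 T1.r0=1
T0.r0=0 T1.r0=2
T0.r0=1 T1.r0=0
T0.r0=1 T1.r0=1
T0.r0=1 T1.r0=2
T0.r0=2 T1.r0=0
T0.r0=2 T1.r0=1
T0.r0=2 T1.r0=2

outcome vector order: (T0.r0,T1.r0)
|TSO outcomes| = 9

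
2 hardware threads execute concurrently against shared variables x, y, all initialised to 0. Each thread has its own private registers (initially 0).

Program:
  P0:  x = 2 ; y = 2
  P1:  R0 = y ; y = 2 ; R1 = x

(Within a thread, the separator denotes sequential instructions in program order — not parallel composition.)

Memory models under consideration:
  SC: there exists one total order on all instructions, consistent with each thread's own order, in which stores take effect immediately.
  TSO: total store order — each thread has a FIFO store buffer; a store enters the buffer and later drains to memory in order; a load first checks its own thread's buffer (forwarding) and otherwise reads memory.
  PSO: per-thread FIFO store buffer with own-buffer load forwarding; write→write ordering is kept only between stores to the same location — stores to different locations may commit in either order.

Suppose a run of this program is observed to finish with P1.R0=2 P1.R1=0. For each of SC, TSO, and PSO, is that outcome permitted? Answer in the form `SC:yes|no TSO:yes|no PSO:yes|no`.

outcome vector order: (P1.R0,P1.R1)
SC (3): 00 02 22
TSO (3): 00 02 22
PSO (4): 00 02 20 22
target 20 ∈ {PSO}

SC:no TSO:no PSO:yes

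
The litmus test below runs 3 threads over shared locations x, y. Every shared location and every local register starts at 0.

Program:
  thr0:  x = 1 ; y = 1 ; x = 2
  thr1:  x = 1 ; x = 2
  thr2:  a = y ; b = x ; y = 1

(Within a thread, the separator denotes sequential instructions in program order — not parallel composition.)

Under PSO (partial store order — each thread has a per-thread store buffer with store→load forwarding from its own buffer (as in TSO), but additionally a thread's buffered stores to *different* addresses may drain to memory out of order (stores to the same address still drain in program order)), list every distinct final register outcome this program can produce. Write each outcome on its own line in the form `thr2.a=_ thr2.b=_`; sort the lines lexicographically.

thr2.a=0 thr2.b=0
thr2.a=0 thr2.b=1
thr2.a=0 thr2.b=2
thr2.a=1 thr2.b=0
thr2.a=1 thr2.b=1
thr2.a=1 thr2.b=2

outcome vector order: (thr2.a,thr2.b)
|PSO outcomes| = 6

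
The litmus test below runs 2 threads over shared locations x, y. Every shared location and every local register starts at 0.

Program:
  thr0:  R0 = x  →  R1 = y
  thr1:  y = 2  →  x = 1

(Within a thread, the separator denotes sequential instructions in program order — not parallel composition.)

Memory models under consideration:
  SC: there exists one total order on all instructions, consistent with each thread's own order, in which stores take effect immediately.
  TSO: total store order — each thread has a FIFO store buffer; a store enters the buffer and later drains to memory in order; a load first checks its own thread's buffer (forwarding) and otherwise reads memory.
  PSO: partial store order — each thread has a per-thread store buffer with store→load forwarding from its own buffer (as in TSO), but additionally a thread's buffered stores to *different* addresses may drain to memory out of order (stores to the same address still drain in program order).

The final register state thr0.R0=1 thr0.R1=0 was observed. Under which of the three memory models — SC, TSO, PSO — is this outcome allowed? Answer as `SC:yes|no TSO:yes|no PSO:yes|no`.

outcome vector order: (thr0.R0,thr0.R1)
SC (3): 00 02 12
TSO (3): 00 02 12
PSO (4): 00 02 10 12
target 10 ∈ {PSO}

SC:no TSO:no PSO:yes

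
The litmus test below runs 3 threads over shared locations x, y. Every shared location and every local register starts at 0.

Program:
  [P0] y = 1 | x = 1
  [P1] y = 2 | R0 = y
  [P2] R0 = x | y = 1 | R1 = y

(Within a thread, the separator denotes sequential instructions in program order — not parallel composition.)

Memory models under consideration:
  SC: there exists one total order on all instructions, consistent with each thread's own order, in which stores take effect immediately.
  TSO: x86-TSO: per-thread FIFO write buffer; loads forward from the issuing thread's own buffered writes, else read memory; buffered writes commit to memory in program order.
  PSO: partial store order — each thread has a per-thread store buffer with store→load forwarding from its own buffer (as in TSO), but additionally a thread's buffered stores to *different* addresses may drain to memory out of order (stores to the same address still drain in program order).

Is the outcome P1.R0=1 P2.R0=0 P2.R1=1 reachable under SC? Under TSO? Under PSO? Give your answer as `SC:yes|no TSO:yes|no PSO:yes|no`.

outcome vector order: (P1.R0,P2.R0,P2.R1)
SC: 7 outcomes — {101, 102, 111, 201, 202, 211, 212}
TSO: 7 outcomes — {101, 102, 111, 201, 202, 211, 212}
PSO: 8 outcomes — {101, 102, 111, 112, 201, 202, 211, 212}
target 101 ∈ {SC,TSO,PSO}

SC:yes TSO:yes PSO:yes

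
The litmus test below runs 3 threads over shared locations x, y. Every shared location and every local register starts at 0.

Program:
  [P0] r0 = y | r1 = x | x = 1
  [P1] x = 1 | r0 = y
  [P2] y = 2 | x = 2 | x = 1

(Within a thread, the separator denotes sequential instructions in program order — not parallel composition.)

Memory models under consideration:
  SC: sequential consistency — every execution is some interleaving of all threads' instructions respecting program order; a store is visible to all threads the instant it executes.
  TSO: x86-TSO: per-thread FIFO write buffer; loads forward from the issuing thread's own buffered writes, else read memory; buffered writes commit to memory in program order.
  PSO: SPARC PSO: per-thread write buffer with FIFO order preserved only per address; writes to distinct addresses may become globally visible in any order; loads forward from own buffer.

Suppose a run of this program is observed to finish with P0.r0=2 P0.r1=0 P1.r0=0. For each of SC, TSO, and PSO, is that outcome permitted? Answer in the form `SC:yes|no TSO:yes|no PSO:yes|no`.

SC:no TSO:yes PSO:yes

outcome vector order: (P0.r0,P0.r1,P1.r0)
under SC → <0 0 0>; <0 0 2>; <0 1 0>; <0 1 2>; <0 2 0>; <0 2 2>; <2 0 2>; <2 1 0>; <2 1 2>; <2 2 0>; <2 2 2>
under TSO → <0 0 0>; <0 0 2>; <0 1 0>; <0 1 2>; <0 2 0>; <0 2 2>; <2 0 0>; <2 0 2>; <2 1 0>; <2 1 2>; <2 2 0>; <2 2 2>
under PSO → <0 0 0>; <0 0 2>; <0 1 0>; <0 1 2>; <0 2 0>; <0 2 2>; <2 0 0>; <2 0 2>; <2 1 0>; <2 1 2>; <2 2 0>; <2 2 2>
target <2 0 0> ∈ {TSO,PSO}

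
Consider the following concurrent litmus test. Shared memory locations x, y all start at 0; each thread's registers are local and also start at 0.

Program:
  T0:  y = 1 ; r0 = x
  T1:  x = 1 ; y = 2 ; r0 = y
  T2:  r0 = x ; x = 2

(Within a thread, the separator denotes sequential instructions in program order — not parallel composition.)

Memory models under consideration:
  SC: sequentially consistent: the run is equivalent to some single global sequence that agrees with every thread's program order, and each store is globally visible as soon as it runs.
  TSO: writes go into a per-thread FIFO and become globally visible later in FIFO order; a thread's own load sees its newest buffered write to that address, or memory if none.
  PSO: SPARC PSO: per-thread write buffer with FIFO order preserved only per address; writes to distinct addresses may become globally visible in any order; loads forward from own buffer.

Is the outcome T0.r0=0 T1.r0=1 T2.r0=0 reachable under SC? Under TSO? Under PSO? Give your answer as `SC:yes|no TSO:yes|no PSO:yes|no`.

outcome vector order: (T0.r0,T1.r0,T2.r0)
under SC → 0/2/0; 0/2/1; 1/1/0; 1/1/1; 1/2/0; 1/2/1; 2/1/0; 2/1/1; 2/2/0; 2/2/1
under TSO → 0/1/0; 0/1/1; 0/2/0; 0/2/1; 1/1/0; 1/1/1; 1/2/0; 1/2/1; 2/1/0; 2/1/1; 2/2/0; 2/2/1
under PSO → 0/1/0; 0/1/1; 0/2/0; 0/2/1; 1/1/0; 1/1/1; 1/2/0; 1/2/1; 2/1/0; 2/1/1; 2/2/0; 2/2/1
target 0/1/0 ∈ {TSO,PSO}

SC:no TSO:yes PSO:yes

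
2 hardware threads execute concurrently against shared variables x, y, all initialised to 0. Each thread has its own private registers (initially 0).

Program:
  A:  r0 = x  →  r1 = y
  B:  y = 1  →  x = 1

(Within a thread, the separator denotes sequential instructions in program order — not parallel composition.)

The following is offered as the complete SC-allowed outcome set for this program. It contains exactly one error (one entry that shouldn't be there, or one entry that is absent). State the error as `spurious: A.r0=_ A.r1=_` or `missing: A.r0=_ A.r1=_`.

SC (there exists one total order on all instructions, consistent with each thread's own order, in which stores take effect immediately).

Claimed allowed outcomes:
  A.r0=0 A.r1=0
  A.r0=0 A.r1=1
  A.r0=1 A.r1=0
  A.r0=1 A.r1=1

outcome vector order: (A.r0,A.r1)
under SC → 00, 01, 11
claimed∖SC = {10}

spurious: A.r0=1 A.r1=0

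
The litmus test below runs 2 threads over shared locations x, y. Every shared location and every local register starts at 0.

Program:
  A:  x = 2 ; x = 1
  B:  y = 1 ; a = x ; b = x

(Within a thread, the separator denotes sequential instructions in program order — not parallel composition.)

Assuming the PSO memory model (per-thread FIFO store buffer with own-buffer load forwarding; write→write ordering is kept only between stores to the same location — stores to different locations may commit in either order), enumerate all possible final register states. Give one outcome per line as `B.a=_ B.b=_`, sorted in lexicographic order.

B.a=0 B.b=0
B.a=0 B.b=1
B.a=0 B.b=2
B.a=1 B.b=1
B.a=2 B.b=1
B.a=2 B.b=2

outcome vector order: (B.a,B.b)
|PSO outcomes| = 6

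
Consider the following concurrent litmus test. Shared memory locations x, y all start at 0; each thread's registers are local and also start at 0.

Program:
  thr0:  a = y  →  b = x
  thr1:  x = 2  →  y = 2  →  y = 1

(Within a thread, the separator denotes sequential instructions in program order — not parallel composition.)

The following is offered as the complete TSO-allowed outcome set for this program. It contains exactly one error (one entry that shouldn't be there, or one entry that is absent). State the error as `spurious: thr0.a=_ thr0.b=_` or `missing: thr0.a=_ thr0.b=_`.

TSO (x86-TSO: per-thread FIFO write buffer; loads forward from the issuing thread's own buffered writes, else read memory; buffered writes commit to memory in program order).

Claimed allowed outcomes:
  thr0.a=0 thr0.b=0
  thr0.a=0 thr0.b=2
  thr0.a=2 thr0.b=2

missing: thr0.a=1 thr0.b=2

outcome vector order: (thr0.a,thr0.b)
TSO (4): <0 0> <0 2> <1 2> <2 2>
TSO∖claimed = {<1 2>}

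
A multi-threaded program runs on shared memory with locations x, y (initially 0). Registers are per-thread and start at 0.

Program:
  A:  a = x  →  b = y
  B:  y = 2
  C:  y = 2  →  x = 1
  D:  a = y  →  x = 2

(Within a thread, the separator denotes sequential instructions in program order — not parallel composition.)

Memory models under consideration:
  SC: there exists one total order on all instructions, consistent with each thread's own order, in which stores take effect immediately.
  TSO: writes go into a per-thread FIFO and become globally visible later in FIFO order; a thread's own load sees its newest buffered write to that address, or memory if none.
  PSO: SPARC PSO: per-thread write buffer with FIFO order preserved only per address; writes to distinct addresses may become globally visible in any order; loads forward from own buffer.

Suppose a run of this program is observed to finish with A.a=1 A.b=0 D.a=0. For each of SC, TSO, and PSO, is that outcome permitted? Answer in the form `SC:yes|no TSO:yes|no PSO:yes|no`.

outcome vector order: (A.a,A.b,D.a)
under SC → 0/0/0, 0/0/2, 0/2/0, 0/2/2, 1/2/0, 1/2/2, 2/0/0, 2/2/0, 2/2/2
under TSO → 0/0/0, 0/0/2, 0/2/0, 0/2/2, 1/2/0, 1/2/2, 2/0/0, 2/2/0, 2/2/2
under PSO → 0/0/0, 0/0/2, 0/2/0, 0/2/2, 1/0/0, 1/0/2, 1/2/0, 1/2/2, 2/0/0, 2/2/0, 2/2/2
target 1/0/0 ∈ {PSO}

SC:no TSO:no PSO:yes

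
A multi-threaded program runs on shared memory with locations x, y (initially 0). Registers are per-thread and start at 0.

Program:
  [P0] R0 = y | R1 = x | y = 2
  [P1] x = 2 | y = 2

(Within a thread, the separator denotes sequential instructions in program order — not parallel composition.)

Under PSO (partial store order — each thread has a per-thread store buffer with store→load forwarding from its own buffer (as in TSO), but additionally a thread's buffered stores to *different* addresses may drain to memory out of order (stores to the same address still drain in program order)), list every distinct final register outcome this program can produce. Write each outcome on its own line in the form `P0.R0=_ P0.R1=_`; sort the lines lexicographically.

outcome vector order: (P0.R0,P0.R1)
|PSO outcomes| = 4

P0.R0=0 P0.R1=0
P0.R0=0 P0.R1=2
P0.R0=2 P0.R1=0
P0.R0=2 P0.R1=2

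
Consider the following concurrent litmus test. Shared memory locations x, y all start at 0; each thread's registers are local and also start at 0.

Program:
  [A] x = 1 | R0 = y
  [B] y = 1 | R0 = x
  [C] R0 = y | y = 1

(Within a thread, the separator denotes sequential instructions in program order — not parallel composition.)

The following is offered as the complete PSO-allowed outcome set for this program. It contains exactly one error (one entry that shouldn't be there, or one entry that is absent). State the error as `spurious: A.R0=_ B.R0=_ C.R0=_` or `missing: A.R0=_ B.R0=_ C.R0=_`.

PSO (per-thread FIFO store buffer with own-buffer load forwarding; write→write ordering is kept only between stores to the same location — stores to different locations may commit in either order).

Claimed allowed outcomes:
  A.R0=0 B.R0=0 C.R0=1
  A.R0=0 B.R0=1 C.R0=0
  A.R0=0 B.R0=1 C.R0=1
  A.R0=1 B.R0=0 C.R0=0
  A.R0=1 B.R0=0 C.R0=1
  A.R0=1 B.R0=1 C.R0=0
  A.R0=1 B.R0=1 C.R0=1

outcome vector order: (A.R0,B.R0,C.R0)
PSO (8): (0,0,0); (0,0,1); (0,1,0); (0,1,1); (1,0,0); (1,0,1); (1,1,0); (1,1,1)
PSO∖claimed = {(0,0,0)}

missing: A.R0=0 B.R0=0 C.R0=0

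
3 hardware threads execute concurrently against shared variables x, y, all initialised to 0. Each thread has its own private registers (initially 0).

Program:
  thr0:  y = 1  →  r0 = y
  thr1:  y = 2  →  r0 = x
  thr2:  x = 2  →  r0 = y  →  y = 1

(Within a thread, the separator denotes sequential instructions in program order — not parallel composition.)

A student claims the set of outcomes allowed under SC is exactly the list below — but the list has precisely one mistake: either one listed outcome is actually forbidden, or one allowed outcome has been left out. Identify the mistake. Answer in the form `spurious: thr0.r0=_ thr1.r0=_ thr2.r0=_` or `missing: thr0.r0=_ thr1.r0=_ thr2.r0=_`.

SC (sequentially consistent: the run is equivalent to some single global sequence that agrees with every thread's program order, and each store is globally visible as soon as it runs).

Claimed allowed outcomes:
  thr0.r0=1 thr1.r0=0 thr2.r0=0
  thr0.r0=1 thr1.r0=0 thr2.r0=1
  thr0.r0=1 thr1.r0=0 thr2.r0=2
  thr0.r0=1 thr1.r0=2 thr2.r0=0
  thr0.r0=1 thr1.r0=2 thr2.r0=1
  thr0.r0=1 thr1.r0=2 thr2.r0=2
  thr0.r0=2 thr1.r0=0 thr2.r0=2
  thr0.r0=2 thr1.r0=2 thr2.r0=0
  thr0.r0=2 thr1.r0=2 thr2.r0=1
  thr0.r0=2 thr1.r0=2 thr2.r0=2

outcome vector order: (thr0.r0,thr1.r0,thr2.r0)
under SC → <1 0 1>; <1 0 2>; <1 2 0>; <1 2 1>; <1 2 2>; <2 0 2>; <2 2 0>; <2 2 1>; <2 2 2>
claimed∖SC = {<1 0 0>}

spurious: thr0.r0=1 thr1.r0=0 thr2.r0=0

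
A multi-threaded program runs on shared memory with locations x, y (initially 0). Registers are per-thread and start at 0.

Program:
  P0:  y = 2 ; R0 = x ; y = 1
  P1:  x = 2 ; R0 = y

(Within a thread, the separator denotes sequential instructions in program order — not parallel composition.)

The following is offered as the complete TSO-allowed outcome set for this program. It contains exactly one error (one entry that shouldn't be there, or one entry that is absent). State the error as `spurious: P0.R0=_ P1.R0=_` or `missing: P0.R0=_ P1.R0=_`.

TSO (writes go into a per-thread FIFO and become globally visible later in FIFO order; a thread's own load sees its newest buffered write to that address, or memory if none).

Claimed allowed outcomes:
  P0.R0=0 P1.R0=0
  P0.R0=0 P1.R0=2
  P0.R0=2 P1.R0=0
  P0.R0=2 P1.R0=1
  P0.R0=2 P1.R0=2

outcome vector order: (P0.R0,P1.R0)
under TSO → 0/0 0/1 0/2 2/0 2/1 2/2
TSO∖claimed = {0/1}

missing: P0.R0=0 P1.R0=1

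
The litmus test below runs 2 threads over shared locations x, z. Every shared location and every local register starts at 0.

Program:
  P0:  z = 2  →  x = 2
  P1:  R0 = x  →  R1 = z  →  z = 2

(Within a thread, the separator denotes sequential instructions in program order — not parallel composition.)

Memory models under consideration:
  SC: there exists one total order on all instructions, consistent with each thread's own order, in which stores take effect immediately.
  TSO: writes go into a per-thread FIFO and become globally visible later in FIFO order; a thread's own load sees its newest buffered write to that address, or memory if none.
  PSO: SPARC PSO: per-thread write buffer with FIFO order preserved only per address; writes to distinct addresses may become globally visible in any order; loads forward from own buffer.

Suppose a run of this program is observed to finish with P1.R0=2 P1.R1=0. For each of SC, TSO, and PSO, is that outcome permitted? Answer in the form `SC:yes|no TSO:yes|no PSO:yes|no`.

outcome vector order: (P1.R0,P1.R1)
under SC → 0/0, 0/2, 2/2
under TSO → 0/0, 0/2, 2/2
under PSO → 0/0, 0/2, 2/0, 2/2
target 2/0 ∈ {PSO}

SC:no TSO:no PSO:yes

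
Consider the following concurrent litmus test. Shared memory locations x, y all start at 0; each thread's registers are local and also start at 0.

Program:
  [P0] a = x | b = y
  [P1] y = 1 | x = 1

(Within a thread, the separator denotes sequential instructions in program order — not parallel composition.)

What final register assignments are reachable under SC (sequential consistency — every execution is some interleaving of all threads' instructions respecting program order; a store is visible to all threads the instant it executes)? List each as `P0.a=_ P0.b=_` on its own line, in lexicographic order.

P0.a=0 P0.b=0
P0.a=0 P0.b=1
P0.a=1 P0.b=1

outcome vector order: (P0.a,P0.b)
|SC outcomes| = 3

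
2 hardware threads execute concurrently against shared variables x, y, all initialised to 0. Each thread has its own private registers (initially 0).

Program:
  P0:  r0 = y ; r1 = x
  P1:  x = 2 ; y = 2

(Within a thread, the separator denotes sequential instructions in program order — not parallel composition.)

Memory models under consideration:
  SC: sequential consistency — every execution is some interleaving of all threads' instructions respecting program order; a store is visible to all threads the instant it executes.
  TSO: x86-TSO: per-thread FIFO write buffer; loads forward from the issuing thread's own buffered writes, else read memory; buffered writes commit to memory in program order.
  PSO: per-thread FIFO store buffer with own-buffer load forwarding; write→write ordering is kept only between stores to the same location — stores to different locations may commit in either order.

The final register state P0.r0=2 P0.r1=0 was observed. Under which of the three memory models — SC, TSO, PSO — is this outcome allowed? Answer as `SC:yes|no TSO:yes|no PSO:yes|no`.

SC:no TSO:no PSO:yes

outcome vector order: (P0.r0,P0.r1)
[SC] allowed = {<0 0>, <0 2>, <2 2>}
[TSO] allowed = {<0 0>, <0 2>, <2 2>}
[PSO] allowed = {<0 0>, <0 2>, <2 0>, <2 2>}
target <2 0> ∈ {PSO}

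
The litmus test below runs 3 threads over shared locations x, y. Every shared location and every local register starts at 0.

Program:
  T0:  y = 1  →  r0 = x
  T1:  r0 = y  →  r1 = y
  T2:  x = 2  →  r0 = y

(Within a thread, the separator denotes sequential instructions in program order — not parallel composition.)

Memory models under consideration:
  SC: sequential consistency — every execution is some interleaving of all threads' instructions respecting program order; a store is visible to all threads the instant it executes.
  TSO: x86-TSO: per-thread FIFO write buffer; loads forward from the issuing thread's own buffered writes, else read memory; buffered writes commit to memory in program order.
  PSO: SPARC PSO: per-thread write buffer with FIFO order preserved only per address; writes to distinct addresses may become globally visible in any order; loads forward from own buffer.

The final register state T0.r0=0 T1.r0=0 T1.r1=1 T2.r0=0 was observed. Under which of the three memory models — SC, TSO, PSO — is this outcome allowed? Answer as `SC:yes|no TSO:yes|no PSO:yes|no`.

SC:no TSO:yes PSO:yes

outcome vector order: (T0.r0,T1.r0,T1.r1,T2.r0)
SC: 9 outcomes — {0/0/0/1 0/0/1/1 0/1/1/1 2/0/0/0 2/0/0/1 2/0/1/0 2/0/1/1 2/1/1/0 2/1/1/1}
TSO: 12 outcomes — {0/0/0/0 0/0/0/1 0/0/1/0 0/0/1/1 0/1/1/0 0/1/1/1 2/0/0/0 2/0/0/1 2/0/1/0 2/0/1/1 2/1/1/0 2/1/1/1}
PSO: 12 outcomes — {0/0/0/0 0/0/0/1 0/0/1/0 0/0/1/1 0/1/1/0 0/1/1/1 2/0/0/0 2/0/0/1 2/0/1/0 2/0/1/1 2/1/1/0 2/1/1/1}
target 0/0/1/0 ∈ {TSO,PSO}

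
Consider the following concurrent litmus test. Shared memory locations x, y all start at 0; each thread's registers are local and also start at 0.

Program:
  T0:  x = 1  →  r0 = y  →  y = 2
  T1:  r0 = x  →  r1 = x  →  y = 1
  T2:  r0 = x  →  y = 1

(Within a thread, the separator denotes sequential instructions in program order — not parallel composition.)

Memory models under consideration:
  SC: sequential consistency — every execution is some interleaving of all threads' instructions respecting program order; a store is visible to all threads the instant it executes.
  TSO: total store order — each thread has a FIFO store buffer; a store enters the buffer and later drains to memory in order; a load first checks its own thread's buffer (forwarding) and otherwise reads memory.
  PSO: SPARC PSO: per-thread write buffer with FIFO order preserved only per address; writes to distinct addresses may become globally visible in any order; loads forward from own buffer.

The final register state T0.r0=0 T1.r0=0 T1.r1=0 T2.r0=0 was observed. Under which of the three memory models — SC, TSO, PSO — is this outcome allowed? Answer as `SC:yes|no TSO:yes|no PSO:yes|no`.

outcome vector order: (T0.r0,T1.r0,T1.r1,T2.r0)
SC: 12 outcomes — {0/0/0/0, 0/0/0/1, 0/0/1/0, 0/0/1/1, 0/1/1/0, 0/1/1/1, 1/0/0/0, 1/0/0/1, 1/0/1/0, 1/0/1/1, 1/1/1/0, 1/1/1/1}
TSO: 12 outcomes — {0/0/0/0, 0/0/0/1, 0/0/1/0, 0/0/1/1, 0/1/1/0, 0/1/1/1, 1/0/0/0, 1/0/0/1, 1/0/1/0, 1/0/1/1, 1/1/1/0, 1/1/1/1}
PSO: 12 outcomes — {0/0/0/0, 0/0/0/1, 0/0/1/0, 0/0/1/1, 0/1/1/0, 0/1/1/1, 1/0/0/0, 1/0/0/1, 1/0/1/0, 1/0/1/1, 1/1/1/0, 1/1/1/1}
target 0/0/0/0 ∈ {SC,TSO,PSO}

SC:yes TSO:yes PSO:yes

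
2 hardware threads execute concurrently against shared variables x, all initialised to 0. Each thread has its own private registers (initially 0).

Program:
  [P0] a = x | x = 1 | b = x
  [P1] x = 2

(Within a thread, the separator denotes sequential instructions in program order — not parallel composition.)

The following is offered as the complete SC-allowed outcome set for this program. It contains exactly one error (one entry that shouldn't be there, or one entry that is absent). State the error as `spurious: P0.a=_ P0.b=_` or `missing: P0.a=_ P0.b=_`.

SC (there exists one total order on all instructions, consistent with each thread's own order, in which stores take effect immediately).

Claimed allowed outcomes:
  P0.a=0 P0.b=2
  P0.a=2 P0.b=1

missing: P0.a=0 P0.b=1

outcome vector order: (P0.a,P0.b)
[SC] allowed = {0/1, 0/2, 2/1}
SC∖claimed = {0/1}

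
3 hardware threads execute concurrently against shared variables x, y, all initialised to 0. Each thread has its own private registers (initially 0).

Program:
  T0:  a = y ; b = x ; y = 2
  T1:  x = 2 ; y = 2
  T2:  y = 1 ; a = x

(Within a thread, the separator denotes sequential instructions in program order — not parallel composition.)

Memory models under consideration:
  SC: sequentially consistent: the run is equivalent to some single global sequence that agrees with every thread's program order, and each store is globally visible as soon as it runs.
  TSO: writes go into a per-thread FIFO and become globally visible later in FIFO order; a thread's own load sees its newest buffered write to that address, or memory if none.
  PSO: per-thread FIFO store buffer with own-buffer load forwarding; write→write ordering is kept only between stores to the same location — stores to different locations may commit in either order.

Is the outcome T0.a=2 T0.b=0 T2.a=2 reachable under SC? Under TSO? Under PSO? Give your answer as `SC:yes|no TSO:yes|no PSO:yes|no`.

SC:no TSO:no PSO:yes

outcome vector order: (T0.a,T0.b,T2.a)
[SC] allowed = {000, 002, 020, 022, 100, 102, 120, 122, 220, 222}
[TSO] allowed = {000, 002, 020, 022, 100, 102, 120, 122, 220, 222}
[PSO] allowed = {000, 002, 020, 022, 100, 102, 120, 122, 200, 202, 220, 222}
target 202 ∈ {PSO}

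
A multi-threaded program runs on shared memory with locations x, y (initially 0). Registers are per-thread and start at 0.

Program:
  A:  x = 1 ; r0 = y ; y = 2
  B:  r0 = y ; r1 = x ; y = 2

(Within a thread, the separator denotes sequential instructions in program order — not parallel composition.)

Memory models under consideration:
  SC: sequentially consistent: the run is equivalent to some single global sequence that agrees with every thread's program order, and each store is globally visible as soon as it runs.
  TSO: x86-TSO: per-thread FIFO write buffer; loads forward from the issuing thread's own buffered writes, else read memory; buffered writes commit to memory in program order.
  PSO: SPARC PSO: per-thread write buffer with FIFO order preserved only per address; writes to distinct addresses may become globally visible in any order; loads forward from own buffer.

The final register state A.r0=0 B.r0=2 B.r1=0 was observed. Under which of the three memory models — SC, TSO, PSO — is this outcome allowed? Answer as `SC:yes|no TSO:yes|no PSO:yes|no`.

outcome vector order: (A.r0,B.r0,B.r1)
SC: 5 outcomes — {0/0/0 0/0/1 0/2/1 2/0/0 2/0/1}
TSO: 5 outcomes — {0/0/0 0/0/1 0/2/1 2/0/0 2/0/1}
PSO: 6 outcomes — {0/0/0 0/0/1 0/2/0 0/2/1 2/0/0 2/0/1}
target 0/2/0 ∈ {PSO}

SC:no TSO:no PSO:yes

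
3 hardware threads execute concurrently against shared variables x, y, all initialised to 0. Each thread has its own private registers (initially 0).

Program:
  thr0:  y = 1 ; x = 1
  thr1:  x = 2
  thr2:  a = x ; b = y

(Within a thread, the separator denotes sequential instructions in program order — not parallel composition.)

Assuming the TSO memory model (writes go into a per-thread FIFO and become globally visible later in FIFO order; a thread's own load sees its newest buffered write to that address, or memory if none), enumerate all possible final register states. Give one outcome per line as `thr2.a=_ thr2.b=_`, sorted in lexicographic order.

thr2.a=0 thr2.b=0
thr2.a=0 thr2.b=1
thr2.a=1 thr2.b=1
thr2.a=2 thr2.b=0
thr2.a=2 thr2.b=1

outcome vector order: (thr2.a,thr2.b)
|TSO outcomes| = 5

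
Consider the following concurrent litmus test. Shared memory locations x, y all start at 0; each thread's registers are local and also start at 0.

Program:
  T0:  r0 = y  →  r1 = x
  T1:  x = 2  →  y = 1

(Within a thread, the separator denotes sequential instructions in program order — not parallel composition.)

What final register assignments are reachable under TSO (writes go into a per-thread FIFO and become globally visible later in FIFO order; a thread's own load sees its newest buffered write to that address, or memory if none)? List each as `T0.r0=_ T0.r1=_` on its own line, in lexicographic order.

outcome vector order: (T0.r0,T0.r1)
|TSO outcomes| = 3

T0.r0=0 T0.r1=0
T0.r0=0 T0.r1=2
T0.r0=1 T0.r1=2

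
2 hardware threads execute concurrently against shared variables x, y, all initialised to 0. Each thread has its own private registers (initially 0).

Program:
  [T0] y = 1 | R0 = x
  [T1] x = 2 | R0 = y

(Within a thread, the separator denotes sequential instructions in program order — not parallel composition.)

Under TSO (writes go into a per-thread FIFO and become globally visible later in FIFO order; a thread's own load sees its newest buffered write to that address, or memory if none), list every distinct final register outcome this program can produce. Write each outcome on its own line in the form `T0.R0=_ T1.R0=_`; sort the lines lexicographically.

outcome vector order: (T0.R0,T1.R0)
|TSO outcomes| = 4

T0.R0=0 T1.R0=0
T0.R0=0 T1.R0=1
T0.R0=2 T1.R0=0
T0.R0=2 T1.R0=1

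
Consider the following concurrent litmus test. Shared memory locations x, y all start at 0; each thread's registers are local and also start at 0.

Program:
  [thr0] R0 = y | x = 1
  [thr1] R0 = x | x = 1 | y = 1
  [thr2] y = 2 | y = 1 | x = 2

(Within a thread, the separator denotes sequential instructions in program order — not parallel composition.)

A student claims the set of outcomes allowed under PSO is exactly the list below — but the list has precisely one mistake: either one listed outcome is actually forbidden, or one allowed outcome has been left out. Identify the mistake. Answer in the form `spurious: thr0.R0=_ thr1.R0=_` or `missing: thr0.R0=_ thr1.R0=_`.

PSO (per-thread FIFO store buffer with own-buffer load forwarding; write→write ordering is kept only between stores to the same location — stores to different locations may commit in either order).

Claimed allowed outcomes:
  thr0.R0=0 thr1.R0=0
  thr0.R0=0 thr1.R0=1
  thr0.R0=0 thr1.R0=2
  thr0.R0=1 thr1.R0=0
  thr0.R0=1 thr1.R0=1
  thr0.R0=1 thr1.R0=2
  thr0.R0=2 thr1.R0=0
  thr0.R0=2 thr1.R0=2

outcome vector order: (thr0.R0,thr1.R0)
under PSO → (0,0) (0,1) (0,2) (1,0) (1,1) (1,2) (2,0) (2,1) (2,2)
PSO∖claimed = {(2,1)}

missing: thr0.R0=2 thr1.R0=1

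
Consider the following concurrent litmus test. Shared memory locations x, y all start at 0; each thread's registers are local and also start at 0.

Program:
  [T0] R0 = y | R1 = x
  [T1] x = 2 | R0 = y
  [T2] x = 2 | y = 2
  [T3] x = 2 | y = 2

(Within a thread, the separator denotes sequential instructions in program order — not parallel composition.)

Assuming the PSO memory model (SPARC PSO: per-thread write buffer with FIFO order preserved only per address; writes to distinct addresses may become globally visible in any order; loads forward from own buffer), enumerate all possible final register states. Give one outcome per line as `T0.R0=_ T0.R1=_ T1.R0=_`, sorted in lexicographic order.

T0.R0=0 T0.R1=0 T1.R0=0
T0.R0=0 T0.R1=0 T1.R0=2
T0.R0=0 T0.R1=2 T1.R0=0
T0.R0=0 T0.R1=2 T1.R0=2
T0.R0=2 T0.R1=0 T1.R0=0
T0.R0=2 T0.R1=0 T1.R0=2
T0.R0=2 T0.R1=2 T1.R0=0
T0.R0=2 T0.R1=2 T1.R0=2

outcome vector order: (T0.R0,T0.R1,T1.R0)
|PSO outcomes| = 8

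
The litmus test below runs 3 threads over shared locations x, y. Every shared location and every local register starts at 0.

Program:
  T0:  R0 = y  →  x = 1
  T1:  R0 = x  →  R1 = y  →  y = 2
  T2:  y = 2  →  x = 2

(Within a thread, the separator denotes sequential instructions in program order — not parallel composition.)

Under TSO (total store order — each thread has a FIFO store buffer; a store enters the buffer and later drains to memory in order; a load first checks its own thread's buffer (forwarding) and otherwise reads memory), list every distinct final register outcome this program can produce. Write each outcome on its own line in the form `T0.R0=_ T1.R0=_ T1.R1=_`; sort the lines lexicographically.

T0.R0=0 T1.R0=0 T1.R1=0
T0.R0=0 T1.R0=0 T1.R1=2
T0.R0=0 T1.R0=1 T1.R1=0
T0.R0=0 T1.R0=1 T1.R1=2
T0.R0=0 T1.R0=2 T1.R1=2
T0.R0=2 T1.R0=0 T1.R1=0
T0.R0=2 T1.R0=0 T1.R1=2
T0.R0=2 T1.R0=1 T1.R1=2
T0.R0=2 T1.R0=2 T1.R1=2

outcome vector order: (T0.R0,T1.R0,T1.R1)
|TSO outcomes| = 9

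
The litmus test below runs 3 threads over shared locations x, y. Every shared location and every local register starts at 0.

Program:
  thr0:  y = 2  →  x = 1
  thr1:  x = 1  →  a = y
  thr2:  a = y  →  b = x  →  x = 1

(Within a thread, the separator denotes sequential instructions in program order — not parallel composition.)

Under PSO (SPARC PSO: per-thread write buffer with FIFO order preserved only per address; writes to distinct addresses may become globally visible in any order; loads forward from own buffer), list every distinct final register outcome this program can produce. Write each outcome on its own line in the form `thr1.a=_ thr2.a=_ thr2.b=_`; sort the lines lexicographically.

thr1.a=0 thr2.a=0 thr2.b=0
thr1.a=0 thr2.a=0 thr2.b=1
thr1.a=0 thr2.a=2 thr2.b=0
thr1.a=0 thr2.a=2 thr2.b=1
thr1.a=2 thr2.a=0 thr2.b=0
thr1.a=2 thr2.a=0 thr2.b=1
thr1.a=2 thr2.a=2 thr2.b=0
thr1.a=2 thr2.a=2 thr2.b=1

outcome vector order: (thr1.a,thr2.a,thr2.b)
|PSO outcomes| = 8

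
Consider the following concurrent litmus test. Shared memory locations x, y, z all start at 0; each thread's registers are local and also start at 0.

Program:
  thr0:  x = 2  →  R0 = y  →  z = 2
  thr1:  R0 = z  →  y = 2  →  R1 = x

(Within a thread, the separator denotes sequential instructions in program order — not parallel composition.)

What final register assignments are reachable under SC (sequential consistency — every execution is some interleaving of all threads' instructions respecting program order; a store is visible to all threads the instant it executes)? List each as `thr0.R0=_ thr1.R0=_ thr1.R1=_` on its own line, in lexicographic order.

thr0.R0=0 thr1.R0=0 thr1.R1=2
thr0.R0=0 thr1.R0=2 thr1.R1=2
thr0.R0=2 thr1.R0=0 thr1.R1=0
thr0.R0=2 thr1.R0=0 thr1.R1=2

outcome vector order: (thr0.R0,thr1.R0,thr1.R1)
|SC outcomes| = 4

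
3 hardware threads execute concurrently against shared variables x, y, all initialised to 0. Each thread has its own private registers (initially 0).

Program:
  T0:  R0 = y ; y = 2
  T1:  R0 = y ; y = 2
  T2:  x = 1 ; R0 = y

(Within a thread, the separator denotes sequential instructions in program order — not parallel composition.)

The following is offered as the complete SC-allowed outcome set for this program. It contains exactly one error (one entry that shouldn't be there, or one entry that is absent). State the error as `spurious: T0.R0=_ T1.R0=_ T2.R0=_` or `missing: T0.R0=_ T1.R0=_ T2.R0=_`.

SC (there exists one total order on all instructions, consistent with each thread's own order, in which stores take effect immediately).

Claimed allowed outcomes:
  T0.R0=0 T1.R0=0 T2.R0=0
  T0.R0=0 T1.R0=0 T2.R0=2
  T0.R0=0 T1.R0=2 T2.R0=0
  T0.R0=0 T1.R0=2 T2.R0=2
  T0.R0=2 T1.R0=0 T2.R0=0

outcome vector order: (T0.R0,T1.R0,T2.R0)
under SC → (0,0,0) (0,0,2) (0,2,0) (0,2,2) (2,0,0) (2,0,2)
SC∖claimed = {(2,0,2)}

missing: T0.R0=2 T1.R0=0 T2.R0=2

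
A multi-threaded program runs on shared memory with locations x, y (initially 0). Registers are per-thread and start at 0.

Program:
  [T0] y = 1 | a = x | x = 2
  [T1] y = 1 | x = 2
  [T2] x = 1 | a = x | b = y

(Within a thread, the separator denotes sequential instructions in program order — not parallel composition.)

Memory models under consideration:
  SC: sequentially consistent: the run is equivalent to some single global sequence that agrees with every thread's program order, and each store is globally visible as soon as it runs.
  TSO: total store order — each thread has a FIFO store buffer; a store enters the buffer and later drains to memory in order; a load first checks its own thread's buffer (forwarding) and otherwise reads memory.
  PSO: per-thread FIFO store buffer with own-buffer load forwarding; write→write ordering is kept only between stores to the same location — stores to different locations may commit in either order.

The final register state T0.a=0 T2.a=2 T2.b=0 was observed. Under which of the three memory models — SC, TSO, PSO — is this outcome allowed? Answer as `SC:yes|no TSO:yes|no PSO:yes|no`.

outcome vector order: (T0.a,T2.a,T2.b)
SC (8): <0 1 1>; <0 2 1>; <1 1 0>; <1 1 1>; <1 2 1>; <2 1 0>; <2 1 1>; <2 2 1>
TSO (9): <0 1 0>; <0 1 1>; <0 2 1>; <1 1 0>; <1 1 1>; <1 2 1>; <2 1 0>; <2 1 1>; <2 2 1>
PSO (12): <0 1 0>; <0 1 1>; <0 2 0>; <0 2 1>; <1 1 0>; <1 1 1>; <1 2 0>; <1 2 1>; <2 1 0>; <2 1 1>; <2 2 0>; <2 2 1>
target <0 2 0> ∈ {PSO}

SC:no TSO:no PSO:yes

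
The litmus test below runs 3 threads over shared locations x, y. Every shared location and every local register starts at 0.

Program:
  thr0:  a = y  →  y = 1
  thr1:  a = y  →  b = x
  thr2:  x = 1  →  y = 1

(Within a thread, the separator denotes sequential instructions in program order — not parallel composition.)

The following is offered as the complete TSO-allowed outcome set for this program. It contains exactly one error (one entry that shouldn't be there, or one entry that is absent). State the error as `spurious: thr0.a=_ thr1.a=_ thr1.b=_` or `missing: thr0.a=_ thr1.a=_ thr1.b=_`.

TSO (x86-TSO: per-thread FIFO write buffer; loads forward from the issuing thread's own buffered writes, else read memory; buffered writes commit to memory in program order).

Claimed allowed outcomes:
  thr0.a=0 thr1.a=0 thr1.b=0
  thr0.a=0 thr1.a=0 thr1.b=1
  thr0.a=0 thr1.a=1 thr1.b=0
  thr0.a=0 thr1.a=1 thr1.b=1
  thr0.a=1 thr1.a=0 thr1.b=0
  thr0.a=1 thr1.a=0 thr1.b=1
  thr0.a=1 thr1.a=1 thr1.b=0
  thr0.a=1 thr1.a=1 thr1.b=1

spurious: thr0.a=1 thr1.a=1 thr1.b=0

outcome vector order: (thr0.a,thr1.a,thr1.b)
under TSO → 0/0/0 0/0/1 0/1/0 0/1/1 1/0/0 1/0/1 1/1/1
claimed∖TSO = {1/1/0}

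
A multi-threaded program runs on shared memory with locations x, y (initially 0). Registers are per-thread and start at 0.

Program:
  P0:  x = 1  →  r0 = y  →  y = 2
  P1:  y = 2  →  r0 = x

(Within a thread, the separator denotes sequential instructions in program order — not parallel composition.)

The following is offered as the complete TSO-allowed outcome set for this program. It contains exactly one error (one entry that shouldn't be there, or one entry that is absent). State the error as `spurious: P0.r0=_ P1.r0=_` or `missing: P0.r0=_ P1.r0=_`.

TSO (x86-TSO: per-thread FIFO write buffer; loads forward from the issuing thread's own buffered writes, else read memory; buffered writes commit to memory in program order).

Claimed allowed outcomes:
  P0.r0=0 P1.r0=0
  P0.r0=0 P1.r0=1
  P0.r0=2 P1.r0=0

outcome vector order: (P0.r0,P1.r0)
under TSO → (0,0); (0,1); (2,0); (2,1)
TSO∖claimed = {(2,1)}

missing: P0.r0=2 P1.r0=1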